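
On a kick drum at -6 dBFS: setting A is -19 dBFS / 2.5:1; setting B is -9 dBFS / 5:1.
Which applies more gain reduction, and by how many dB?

A: overshoot 13 dB → output overshoot 5.2 dB → GR 7.8 dB.
B: overshoot 3 dB → output overshoot 0.6 dB → GR 2.4 dB.
A applies 5.4 dB more gain reduction.

A, by 5.4 dB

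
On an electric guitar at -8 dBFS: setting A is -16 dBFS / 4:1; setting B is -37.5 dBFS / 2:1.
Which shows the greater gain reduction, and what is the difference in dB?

B, by 8.75 dB

A: 8 dB over, compressed to 2 dB over, so 6 dB of GR.
B: 29.5 dB over, compressed to 14.75 dB over, so 14.75 dB of GR.
Difference: 8.75 dB in favour of B.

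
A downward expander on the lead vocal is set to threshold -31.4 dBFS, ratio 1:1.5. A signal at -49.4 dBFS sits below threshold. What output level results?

Below threshold, a 1:1.5 expander applies gain = (1.5−1)×(T − x) of attenuation.
(1.5−1) × 18 = 9 dB, so output = -49.4 − 9 = -58.4 dBFS.

-58.4 dBFS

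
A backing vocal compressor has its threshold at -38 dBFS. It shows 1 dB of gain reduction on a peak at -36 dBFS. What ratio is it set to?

2:1

Input overshoot = -36 − (-38) = 2 dB.
Output overshoot = 2 − 1 = 1 dB.
Ratio = input overshoot / output overshoot = 2 / 1 = 2.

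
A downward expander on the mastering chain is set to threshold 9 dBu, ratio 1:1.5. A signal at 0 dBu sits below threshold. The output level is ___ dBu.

Below threshold, a 1:1.5 expander applies gain = (1.5−1)×(T − x) of attenuation.
(1.5−1) × 9 = 4.5 dB, so output = 0 − 4.5 = -4.5 dBu.

-4.5 dBu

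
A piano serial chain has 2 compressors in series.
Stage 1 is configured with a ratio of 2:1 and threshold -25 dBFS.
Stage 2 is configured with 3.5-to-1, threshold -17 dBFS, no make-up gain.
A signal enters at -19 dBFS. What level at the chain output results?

Stage 1: 6 dB above -25 dBFS, reduced 2:1 to 3 dB above → -22 dBFS.
Stage 2: -22 dBFS is at or below the -17 dBFS threshold — no compression; output -22 dBFS.

-22 dBFS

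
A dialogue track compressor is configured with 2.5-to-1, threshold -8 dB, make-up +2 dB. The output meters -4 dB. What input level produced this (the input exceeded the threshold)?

Stripping the +2 dB make-up gives -6 dB at the gain stage.
The compressed level sits -6 − (-8) = 2 dB over threshold.
Undo the ratio: input overshoot = 2 × 2.5 = 5 dB, giving input = -3 dB.

-3 dB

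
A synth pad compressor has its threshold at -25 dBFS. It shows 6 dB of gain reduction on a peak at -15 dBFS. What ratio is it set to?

2.5:1

Input overshoot = -15 − (-25) = 10 dB.
Output overshoot = 10 − 6 = 4 dB.
Ratio = input overshoot / output overshoot = 10 / 4 = 2.5.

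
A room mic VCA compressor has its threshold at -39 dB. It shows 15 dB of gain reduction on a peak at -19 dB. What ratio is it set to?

Input overshoot = -19 − (-39) = 20 dB.
Output overshoot = 20 − 15 = 5 dB.
Ratio = input overshoot / output overshoot = 20 / 5 = 4.

4:1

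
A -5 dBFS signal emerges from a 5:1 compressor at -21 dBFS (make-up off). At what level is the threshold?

Input is 20 dB above T (since output overshoot × R = input overshoot: (-21 − T)·5 = -5 − T gives T = -25 dBFS).
Check: -25 + (-5 − (-25))/5 = -25 + 4 = -21 dBFS. ✓

-25 dBFS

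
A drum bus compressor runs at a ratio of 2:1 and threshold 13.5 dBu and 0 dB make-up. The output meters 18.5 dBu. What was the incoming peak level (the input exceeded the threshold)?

Post-compression overshoot = 18.5 − 13.5 = 5 dB.
Before 2:1 compression the overshoot was 5 × 2 = 10 dB, so input = 13.5 + 10 = 23.5 dBu.

23.5 dBu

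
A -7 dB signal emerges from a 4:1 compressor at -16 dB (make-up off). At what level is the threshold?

Gain reduction = -7 − (-16) = 9 dB; output overshoot = GR / (R − 1) = 9 / 3 = 3 dB.
Threshold = output − output overshoot = -16 − 3 = -19 dB.

-19 dB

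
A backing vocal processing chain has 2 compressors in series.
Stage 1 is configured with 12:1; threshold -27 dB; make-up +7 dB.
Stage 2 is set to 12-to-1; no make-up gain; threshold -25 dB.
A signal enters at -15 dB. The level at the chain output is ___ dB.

Stage 1: -15 dB is 12 dB over -27 dB; at 12:1 that becomes 1 dB over, giving -26 dB; +7 dB make-up → -19 dB.
Stage 2: overshoot 6 dB → 6/12 = 0.5 dB → -24.5 dB.

-24.5 dB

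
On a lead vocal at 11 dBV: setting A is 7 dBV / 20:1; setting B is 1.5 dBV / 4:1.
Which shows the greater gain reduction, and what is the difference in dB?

B, by 3.325 dB

A: overshoot 4 dB → output overshoot 0.2 dB → GR 3.8 dB.
B: overshoot 9.5 dB → output overshoot 2.375 dB → GR 7.125 dB.
B reduces 3.325 dB more.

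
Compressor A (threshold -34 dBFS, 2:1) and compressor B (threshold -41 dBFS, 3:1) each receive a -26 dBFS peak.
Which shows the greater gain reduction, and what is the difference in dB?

A: overshoot 8 dB → output overshoot 4 dB → GR 4 dB.
B: overshoot 15 dB → output overshoot 5 dB → GR 10 dB.
Difference: 6 dB in favour of B.

B, by 6 dB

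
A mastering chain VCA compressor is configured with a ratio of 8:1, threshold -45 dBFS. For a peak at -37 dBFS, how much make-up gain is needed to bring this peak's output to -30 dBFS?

14 dB

The peak compresses to -45 + 8/8 = -44 dBFS.
To reach -30 dBFS requires -30 − (-44) = 14 dB of make-up.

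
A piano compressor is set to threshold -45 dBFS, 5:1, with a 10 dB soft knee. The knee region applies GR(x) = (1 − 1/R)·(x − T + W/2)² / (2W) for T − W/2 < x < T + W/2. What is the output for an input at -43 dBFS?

x − T + W/2 = -43 − (-45) + 5 = 7.
GR = (1 − 1/5) × 7² / 20 = 0.8 × 49 / 20 = 1.96 dB.
Output = -43 − 1.96 = -44.96 dBFS.

-44.96 dBFS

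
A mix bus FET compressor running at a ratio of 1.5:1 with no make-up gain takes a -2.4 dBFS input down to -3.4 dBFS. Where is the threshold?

-5.4 dBFS

Gain reduction = -2.4 − (-3.4) = 1 dB; output overshoot = GR / (R − 1) = 1 / 0.5 = 2 dB.
Threshold = output − output overshoot = -3.4 − 2 = -5.4 dBFS.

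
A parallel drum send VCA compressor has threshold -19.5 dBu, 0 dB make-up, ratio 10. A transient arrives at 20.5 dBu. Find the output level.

20.5 dBu sits 40 dB over threshold.
10:1 compression reduces that to 40/10 = 4 dB over.
Output = -19.5 + 4 = -15.5 dBu.

-15.5 dBu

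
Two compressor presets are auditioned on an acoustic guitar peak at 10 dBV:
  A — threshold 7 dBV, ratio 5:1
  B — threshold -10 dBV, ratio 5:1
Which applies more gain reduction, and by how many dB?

B, by 13.6 dB

A: overshoot 3 dB → output overshoot 0.6 dB → GR 2.4 dB.
B: overshoot 20 dB → output overshoot 4 dB → GR 16 dB.
B applies 13.6 dB more gain reduction.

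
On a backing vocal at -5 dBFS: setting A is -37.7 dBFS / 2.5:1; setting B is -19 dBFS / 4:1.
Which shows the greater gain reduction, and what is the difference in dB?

A: overshoot 32.7 dB → output overshoot 13.08 dB → GR 19.62 dB.
B: overshoot 14 dB → output overshoot 3.5 dB → GR 10.5 dB.
A applies 9.12 dB more gain reduction.

A, by 9.12 dB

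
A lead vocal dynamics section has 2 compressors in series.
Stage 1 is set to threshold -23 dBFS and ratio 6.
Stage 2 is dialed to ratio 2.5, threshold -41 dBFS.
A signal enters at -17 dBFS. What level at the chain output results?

-33.4 dBFS

Stage 1: -17 dBFS is 6 dB over -23 dBFS; at 6:1 that becomes 1 dB over, giving -22 dBFS.
Stage 2: 19 dB above -41 dBFS, reduced 2.5:1 to 7.6 dB above → -33.4 dBFS.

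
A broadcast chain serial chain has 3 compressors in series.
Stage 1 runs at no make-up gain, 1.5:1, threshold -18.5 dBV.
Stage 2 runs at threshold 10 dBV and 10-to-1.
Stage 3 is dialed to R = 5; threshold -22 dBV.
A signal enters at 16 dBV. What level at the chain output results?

-16.7 dBV

Stage 1: 16 dBV is 34.5 dB over -18.5 dBV; at 1.5:1 that becomes 23 dB over, giving 4.5 dBV.
Stage 2: 4.5 dBV ≤ 10 dBV, so stage 2 doesn't engage; output 4.5 dBV.
Stage 3: 4.5 dBV is 26.5 dB over -22 dBV; at 5:1 that becomes 5.3 dB over, giving -16.7 dBV.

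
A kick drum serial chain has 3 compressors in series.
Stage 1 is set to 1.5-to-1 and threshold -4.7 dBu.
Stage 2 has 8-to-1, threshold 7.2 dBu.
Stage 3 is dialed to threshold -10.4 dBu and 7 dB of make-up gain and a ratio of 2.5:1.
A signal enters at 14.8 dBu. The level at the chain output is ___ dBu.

Stage 1: 14.8 dBu is 19.5 dB over -4.7 dBu; at 1.5:1 that becomes 13 dB over, giving 8.3 dBu.
Stage 2: 8.3 dBu is 1.1 dB over 7.2 dBu; at 8:1 that becomes 0.1375 dB over, giving 7.3375 dBu.
Stage 3: overshoot 17.7375 dB → 17.7375/2.5 = 7.095 dB → -3.305 dBu; +7 dB make-up → 3.695 dBu.

3.695 dBu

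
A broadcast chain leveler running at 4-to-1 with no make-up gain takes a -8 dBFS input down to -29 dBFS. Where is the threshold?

-36 dBFS

Input is 28 dB above T (since output overshoot × R = input overshoot: (-29 − T)·4 = -8 − T gives T = -36 dBFS).
Check: -36 + (-8 − (-36))/4 = -36 + 7 = -29 dBFS. ✓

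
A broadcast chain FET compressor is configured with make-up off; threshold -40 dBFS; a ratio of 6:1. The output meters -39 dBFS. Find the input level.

That's 1 dB above the -40 dBFS threshold.
Undo the ratio: input overshoot = 1 × 6 = 6 dB, giving input = -34 dBFS.

-34 dBFS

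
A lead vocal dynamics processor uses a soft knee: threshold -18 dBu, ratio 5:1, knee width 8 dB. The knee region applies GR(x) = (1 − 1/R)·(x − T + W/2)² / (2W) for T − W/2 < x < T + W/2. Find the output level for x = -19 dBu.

x − T + W/2 = -19 − (-18) + 4 = 3.
GR = (1 − 1/5) × 3² / 16 = 0.8 × 9 / 16 = 0.45 dB.
Output = -19 − 0.45 = -19.45 dBu.

-19.45 dBu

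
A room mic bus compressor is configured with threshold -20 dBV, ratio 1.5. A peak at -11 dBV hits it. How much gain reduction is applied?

3 dB

The signal is 9 dB above threshold.
After 1.5:1 compression the overshoot becomes 9/1.5 = 6 dB.
Gain reduction = 9 − 6 = 3 dB.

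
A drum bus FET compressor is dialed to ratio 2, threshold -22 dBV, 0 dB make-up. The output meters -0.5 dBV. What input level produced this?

21 dBV

The compressed level sits -0.5 − (-22) = 21.5 dB over threshold.
Undo the ratio: input overshoot = 21.5 × 2 = 43 dB, giving input = 21 dBV.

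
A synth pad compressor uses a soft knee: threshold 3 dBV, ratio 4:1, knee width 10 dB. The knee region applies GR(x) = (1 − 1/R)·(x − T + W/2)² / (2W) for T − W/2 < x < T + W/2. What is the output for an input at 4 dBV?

x − T + W/2 = 4 − 3 + 5 = 6.
GR = (1 − 1/4) × 6² / 20 = 0.75 × 36 / 20 = 1.35 dB.
Output = 4 − 1.35 = 2.65 dBV.

2.65 dBV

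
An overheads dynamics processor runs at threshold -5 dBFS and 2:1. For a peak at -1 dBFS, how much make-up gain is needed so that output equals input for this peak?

Without make-up, output = threshold + overshoot/2 = -5 + 2 = -3 dBFS.
Gap to target: 2 dB.

2 dB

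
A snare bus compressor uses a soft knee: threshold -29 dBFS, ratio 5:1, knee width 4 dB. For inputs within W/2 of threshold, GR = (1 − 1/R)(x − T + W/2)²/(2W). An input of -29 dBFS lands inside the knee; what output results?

-29.4 dBFS

x − T + W/2 = -29 − (-29) + 2 = 2.
GR = (1 − 1/5) × 2² / 8 = 0.8 × 4 / 8 = 0.4 dB.
Output = -29 − 0.4 = -29.4 dBFS.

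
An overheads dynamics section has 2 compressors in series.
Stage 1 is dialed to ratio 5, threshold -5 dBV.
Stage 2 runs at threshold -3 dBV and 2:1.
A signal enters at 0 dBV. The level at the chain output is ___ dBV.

-4 dBV

Stage 1: 5 dB above -5 dBV, reduced 5:1 to 1 dB above → -4 dBV.
Stage 2: -4 dBV is at or below the -3 dBV threshold — no compression; output -4 dBV.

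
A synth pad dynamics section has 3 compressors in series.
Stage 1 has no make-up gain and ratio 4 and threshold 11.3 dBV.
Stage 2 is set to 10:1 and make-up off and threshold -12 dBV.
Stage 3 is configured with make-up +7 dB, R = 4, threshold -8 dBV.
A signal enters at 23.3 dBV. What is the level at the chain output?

Stage 1: 12 dB above 11.3 dBV, reduced 4:1 to 3 dB above → 14.3 dBV.
Stage 2: 26.3 dB above -12 dBV, reduced 10:1 to 2.63 dB above → -9.37 dBV.
Stage 3: -9.37 dBV ≤ -8 dBV, so stage 3 doesn't engage; make-up brings it to -2.37 dBV.

-2.37 dBV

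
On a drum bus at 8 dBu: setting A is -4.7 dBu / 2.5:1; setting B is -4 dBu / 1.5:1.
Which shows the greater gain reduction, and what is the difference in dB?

A: 12.7 dB over, compressed to 5.08 dB over, so 7.62 dB of GR.
B: 12 dB over, compressed to 8 dB over, so 4 dB of GR.
A reduces 3.62 dB more.

A, by 3.62 dB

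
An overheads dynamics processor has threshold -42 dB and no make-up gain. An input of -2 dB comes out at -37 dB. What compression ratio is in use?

Input overshoot = -2 − (-42) = 40 dB; output overshoot = -37 − (-42) = 5 dB.
Ratio = 40 / 5 = 8.

8:1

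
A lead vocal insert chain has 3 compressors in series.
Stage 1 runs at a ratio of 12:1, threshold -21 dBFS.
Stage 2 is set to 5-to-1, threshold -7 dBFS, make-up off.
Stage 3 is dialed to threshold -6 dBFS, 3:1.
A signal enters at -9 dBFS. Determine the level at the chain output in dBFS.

-20 dBFS

Stage 1: -9 dBFS is 12 dB over -21 dBFS; at 12:1 that becomes 1 dB over, giving -20 dBFS.
Stage 2: -20 dBFS ≤ -7 dBFS, so stage 2 doesn't engage; output -20 dBFS.
Stage 3: -20 dBFS ≤ -6 dBFS, so stage 3 doesn't engage; output -20 dBFS.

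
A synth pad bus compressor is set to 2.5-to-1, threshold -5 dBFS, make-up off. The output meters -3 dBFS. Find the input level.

That's 2 dB above the -5 dBFS threshold.
Undo the ratio: input overshoot = 2 × 2.5 = 5 dB, giving input = 0 dBFS.

0 dBFS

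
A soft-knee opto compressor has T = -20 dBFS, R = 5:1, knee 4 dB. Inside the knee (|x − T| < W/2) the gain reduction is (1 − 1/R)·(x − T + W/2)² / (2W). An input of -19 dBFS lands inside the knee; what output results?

x − T + W/2 = -19 − (-20) + 2 = 3.
GR = (1 − 1/5) × 3² / 8 = 0.8 × 9 / 8 = 0.9 dB.
Output = -19 − 0.9 = -19.9 dBFS.

-19.9 dBFS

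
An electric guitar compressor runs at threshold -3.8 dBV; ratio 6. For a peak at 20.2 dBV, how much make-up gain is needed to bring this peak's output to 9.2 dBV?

The peak compresses to -3.8 + 24/6 = 0.2 dBV.
To reach 9.2 dBV requires 9.2 − 0.2 = 9 dB of make-up.

9 dB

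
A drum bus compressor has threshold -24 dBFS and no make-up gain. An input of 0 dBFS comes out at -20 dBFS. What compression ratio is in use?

6:1

Input overshoot = 0 − (-24) = 24 dB; output overshoot = -20 − (-24) = 4 dB.
Ratio = 24 / 4 = 6.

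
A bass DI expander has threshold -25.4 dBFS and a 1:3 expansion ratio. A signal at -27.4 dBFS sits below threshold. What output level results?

The input is 2 dB below the -25.4 dBFS threshold.
A 1:3 expander multiplies undershoot by 3: 2 × 3 = 6 dB below threshold.
Output = -25.4 − 6 = -31.4 dBFS.

-31.4 dBFS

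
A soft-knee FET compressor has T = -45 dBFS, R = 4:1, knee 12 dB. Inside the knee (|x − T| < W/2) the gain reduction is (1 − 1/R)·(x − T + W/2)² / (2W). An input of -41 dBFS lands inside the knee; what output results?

-44.125 dBFS

x − T + W/2 = -41 − (-45) + 6 = 10.
GR = (1 − 1/4) × 10² / 24 = 0.75 × 100 / 24 = 3.125 dB.
Output = -41 − 3.125 = -44.125 dBFS.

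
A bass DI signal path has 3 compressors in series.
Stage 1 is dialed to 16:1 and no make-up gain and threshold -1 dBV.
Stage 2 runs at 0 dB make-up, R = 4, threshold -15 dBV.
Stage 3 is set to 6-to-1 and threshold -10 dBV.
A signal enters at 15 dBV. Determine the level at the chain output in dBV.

-11.25 dBV

Stage 1: 15 dBV is 16 dB over -1 dBV; at 16:1 that becomes 1 dB over, giving 0 dBV.
Stage 2: overshoot 15 dB → 15/4 = 3.75 dB → -11.25 dBV.
Stage 3: -11.25 dBV is at or below the -10 dBV threshold — no compression; output -11.25 dBV.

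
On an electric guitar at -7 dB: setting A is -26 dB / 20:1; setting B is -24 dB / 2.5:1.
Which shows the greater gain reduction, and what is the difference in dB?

A, by 7.85 dB

A: GR = 19 − 19/20 = 18.05 dB.
B: GR = 17 − 17/2.5 = 10.2 dB.
A reduces 7.85 dB more.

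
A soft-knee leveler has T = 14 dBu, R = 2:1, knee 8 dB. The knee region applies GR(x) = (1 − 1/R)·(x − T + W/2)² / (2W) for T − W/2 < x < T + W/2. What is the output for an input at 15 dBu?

x − T + W/2 = 15 − 14 + 4 = 5.
GR = (1 − 1/2) × 5² / 16 = 0.5 × 25 / 16 = 0.78125 dB.
Output = 15 − 0.78125 = 14.21875 dBu.

14.21875 dBu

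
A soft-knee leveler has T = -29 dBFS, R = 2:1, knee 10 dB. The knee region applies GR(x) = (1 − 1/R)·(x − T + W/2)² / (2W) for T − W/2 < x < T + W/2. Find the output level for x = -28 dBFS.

-28.9 dBFS

x − T + W/2 = -28 − (-29) + 5 = 6.
GR = (1 − 1/2) × 6² / 20 = 0.5 × 36 / 20 = 0.9 dB.
Output = -28 − 0.9 = -28.9 dBFS.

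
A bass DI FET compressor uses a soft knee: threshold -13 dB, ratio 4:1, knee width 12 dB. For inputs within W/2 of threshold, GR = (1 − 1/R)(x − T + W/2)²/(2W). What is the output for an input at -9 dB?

x − T + W/2 = -9 − (-13) + 6 = 10.
GR = (1 − 1/4) × 10² / 24 = 0.75 × 100 / 24 = 3.125 dB.
Output = -9 − 3.125 = -12.125 dB.

-12.125 dB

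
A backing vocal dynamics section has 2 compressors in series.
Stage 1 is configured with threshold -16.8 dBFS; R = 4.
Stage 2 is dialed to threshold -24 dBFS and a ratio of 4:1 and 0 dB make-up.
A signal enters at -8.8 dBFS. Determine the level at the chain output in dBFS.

-21.7 dBFS

Stage 1: -8.8 dBFS is 8 dB over -16.8 dBFS; at 4:1 that becomes 2 dB over, giving -14.8 dBFS.
Stage 2: overshoot 9.2 dB → 9.2/4 = 2.3 dB → -21.7 dBFS.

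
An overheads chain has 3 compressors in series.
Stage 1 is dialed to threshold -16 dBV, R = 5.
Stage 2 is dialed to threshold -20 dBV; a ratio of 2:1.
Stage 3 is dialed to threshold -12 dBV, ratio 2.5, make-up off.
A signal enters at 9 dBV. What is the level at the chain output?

Stage 1: 25 dB above -16 dBV, reduced 5:1 to 5 dB above → -11 dBV.
Stage 2: 9 dB above -20 dBV, reduced 2:1 to 4.5 dB above → -15.5 dBV.
Stage 3: -15.5 dBV ≤ -12 dBV, so stage 3 doesn't engage; output -15.5 dBV.

-15.5 dBV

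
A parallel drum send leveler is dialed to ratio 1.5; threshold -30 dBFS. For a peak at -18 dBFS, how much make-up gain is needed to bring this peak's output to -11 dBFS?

11 dB

Overshoot 12 dB → 12/1.5 = 8 dB after compression, so the compressed level is -30 + 8 = -22 dBFS.
Make-up = target − compressed = -11 − (-22) = 11 dB.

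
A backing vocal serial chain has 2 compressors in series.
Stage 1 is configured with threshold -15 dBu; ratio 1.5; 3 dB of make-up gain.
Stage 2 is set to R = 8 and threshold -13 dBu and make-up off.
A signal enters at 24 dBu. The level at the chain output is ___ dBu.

Stage 1: 24 dBu is 39 dB over -15 dBu; at 1.5:1 that becomes 26 dB over, giving 11 dBu; +3 dB make-up → 14 dBu.
Stage 2: 27 dB above -13 dBu, reduced 8:1 to 3.375 dB above → -9.625 dBu.

-9.625 dBu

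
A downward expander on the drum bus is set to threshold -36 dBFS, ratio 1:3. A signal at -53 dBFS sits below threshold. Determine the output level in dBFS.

The input is 17 dB below the -36 dBFS threshold.
A 1:3 expander multiplies undershoot by 3: 17 × 3 = 51 dB below threshold.
Output = -36 − 51 = -87 dBFS.

-87 dBFS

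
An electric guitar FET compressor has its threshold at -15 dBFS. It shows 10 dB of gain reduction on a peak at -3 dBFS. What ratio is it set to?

Input overshoot = -3 − (-15) = 12 dB.
Output overshoot = 12 − 10 = 2 dB.
Ratio = input overshoot / output overshoot = 12 / 2 = 6.

6:1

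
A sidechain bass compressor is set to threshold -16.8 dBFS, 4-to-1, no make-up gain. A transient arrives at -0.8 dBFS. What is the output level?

-12.8 dBFS

The input is 16 dB above the -16.8 dBFS threshold.
At 4:1 the overshoot is divided by 4, leaving 4 dB above threshold.
Output = -16.8 + 4 = -12.8 dBFS.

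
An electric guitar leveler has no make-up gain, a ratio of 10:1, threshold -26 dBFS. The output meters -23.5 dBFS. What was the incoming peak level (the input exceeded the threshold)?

Post-compression overshoot = -23.5 − (-26) = 2.5 dB.
Undo the ratio: input overshoot = 2.5 × 10 = 25 dB, giving input = -1 dBFS.

-1 dBFS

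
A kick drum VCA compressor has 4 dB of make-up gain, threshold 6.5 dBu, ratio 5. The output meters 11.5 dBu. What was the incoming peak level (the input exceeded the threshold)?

11.5 dBu

Before make-up, the level was 11.5 − 4 = 7.5 dBu.
The compressed level sits 7.5 − 6.5 = 1 dB over threshold.
Before 5:1 compression the overshoot was 1 × 5 = 5 dB, so input = 6.5 + 5 = 11.5 dBu.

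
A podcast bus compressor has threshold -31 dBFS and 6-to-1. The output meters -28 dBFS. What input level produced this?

-13 dBFS

Post-compression overshoot = -28 − (-31) = 3 dB.
Before 6:1 compression the overshoot was 3 × 6 = 18 dB, so input = -31 + 18 = -13 dBFS.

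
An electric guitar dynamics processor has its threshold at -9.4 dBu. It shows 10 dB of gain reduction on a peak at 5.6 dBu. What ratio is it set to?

3:1

Input overshoot = 5.6 − (-9.4) = 15 dB.
Output overshoot = 15 − 10 = 5 dB.
Ratio = input overshoot / output overshoot = 15 / 5 = 3.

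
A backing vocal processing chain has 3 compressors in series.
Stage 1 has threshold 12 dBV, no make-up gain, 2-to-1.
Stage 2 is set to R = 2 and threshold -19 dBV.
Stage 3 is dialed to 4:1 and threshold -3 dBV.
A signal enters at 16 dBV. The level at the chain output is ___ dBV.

-2.875 dBV

Stage 1: overshoot 4 dB → 4/2 = 2 dB → 14 dBV.
Stage 2: 14 dBV is 33 dB over -19 dBV; at 2:1 that becomes 16.5 dB over, giving -2.5 dBV.
Stage 3: 0.5 dB above -3 dBV, reduced 4:1 to 0.125 dB above → -2.875 dBV.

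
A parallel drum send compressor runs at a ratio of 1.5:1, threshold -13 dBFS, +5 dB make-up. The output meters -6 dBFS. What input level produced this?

Stripping the +5 dB make-up gives -11 dBFS at the gain stage.
Post-compression overshoot = -11 − (-13) = 2 dB.
Input overshoot = R × output overshoot = 3 dB → input = -13 + 3 = -10 dBFS.

-10 dBFS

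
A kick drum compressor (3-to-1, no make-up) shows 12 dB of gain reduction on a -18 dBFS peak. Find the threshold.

Gain reduction = -18 − (-30) = 12 dB; output overshoot = GR / (R − 1) = 12 / 2 = 6 dB.
Threshold = output − output overshoot = -30 − 6 = -36 dBFS.

-36 dBFS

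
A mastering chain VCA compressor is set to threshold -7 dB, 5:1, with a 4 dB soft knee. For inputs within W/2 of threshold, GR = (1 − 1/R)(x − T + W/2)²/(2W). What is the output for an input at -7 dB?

x − T + W/2 = -7 − (-7) + 2 = 2.
GR = (1 − 1/5) × 2² / 8 = 0.8 × 4 / 8 = 0.4 dB.
Output = -7 − 0.4 = -7.4 dB.

-7.4 dB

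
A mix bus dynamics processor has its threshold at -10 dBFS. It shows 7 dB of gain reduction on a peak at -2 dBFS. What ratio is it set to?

8:1

Input overshoot = -2 − (-10) = 8 dB.
Output overshoot = 8 − 7 = 1 dB.
Ratio = input overshoot / output overshoot = 8 / 1 = 8.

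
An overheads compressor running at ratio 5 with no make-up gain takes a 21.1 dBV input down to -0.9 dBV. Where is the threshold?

Input is 27.5 dB above T (since output overshoot × R = input overshoot: (-0.9 − T)·5 = 21.1 − T gives T = -6.4 dBV).
Check: -6.4 + (21.1 − (-6.4))/5 = -6.4 + 5.5 = -0.9 dBV. ✓

-6.4 dBV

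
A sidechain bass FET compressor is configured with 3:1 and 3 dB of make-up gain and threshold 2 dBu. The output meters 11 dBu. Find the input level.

Stripping the +3 dB make-up gives 8 dBu at the gain stage.
That's 6 dB above the 2 dBu threshold.
Undo the ratio: input overshoot = 6 × 3 = 18 dB, giving input = 20 dBu.

20 dBu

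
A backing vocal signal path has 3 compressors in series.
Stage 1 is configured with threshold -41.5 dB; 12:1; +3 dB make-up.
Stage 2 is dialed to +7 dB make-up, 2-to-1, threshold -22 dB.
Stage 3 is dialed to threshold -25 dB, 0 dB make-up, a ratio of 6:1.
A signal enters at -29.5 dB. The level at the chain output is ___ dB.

Stage 1: -29.5 dB is 12 dB over -41.5 dB; at 12:1 that becomes 1 dB over, giving -40.5 dB; +3 dB make-up → -37.5 dB.
Stage 2: below threshold (-37.5 ≤ -22); passes unchanged; make-up brings it to -30.5 dB.
Stage 3: -30.5 dB is at or below the -25 dB threshold — no compression; output -30.5 dB.

-30.5 dB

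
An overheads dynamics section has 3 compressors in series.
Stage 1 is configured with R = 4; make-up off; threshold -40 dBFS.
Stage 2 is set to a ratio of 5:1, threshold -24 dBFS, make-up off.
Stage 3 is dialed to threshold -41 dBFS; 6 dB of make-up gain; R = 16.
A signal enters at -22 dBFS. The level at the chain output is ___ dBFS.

Stage 1: -22 dBFS is 18 dB over -40 dBFS; at 4:1 that becomes 4.5 dB over, giving -35.5 dBFS.
Stage 2: below threshold (-35.5 ≤ -24); passes unchanged; output -35.5 dBFS.
Stage 3: 5.5 dB above -41 dBFS, reduced 16:1 to 0.34375 dB above → -40.65625 dBFS; +6 dB make-up → -34.65625 dBFS.

-34.65625 dBFS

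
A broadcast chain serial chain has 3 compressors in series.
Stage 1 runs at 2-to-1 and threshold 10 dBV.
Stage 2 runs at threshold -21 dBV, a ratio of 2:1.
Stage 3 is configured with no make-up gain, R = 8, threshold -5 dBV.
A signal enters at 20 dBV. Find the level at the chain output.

Stage 1: 20 dBV is 10 dB over 10 dBV; at 2:1 that becomes 5 dB over, giving 15 dBV.
Stage 2: 36 dB above -21 dBV, reduced 2:1 to 18 dB above → -3 dBV.
Stage 3: overshoot 2 dB → 2/8 = 0.25 dB → -4.75 dBV.

-4.75 dBV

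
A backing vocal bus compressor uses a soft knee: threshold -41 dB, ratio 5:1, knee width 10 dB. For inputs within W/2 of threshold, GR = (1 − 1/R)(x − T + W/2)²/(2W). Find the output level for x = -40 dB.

x − T + W/2 = -40 − (-41) + 5 = 6.
GR = (1 − 1/5) × 6² / 20 = 0.8 × 36 / 20 = 1.44 dB.
Output = -40 − 1.44 = -41.44 dB.

-41.44 dB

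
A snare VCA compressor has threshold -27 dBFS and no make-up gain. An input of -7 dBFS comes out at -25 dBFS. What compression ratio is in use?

10:1

Input overshoot = -7 − (-27) = 20 dB; output overshoot = -25 − (-27) = 2 dB.
Ratio = 20 / 2 = 10.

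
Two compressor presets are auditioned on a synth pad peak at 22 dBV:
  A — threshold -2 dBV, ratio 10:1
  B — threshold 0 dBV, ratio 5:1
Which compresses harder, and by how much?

A, by 4 dB

A: overshoot 24 dB → output overshoot 2.4 dB → GR 21.6 dB.
B: overshoot 22 dB → output overshoot 4.4 dB → GR 17.6 dB.
A reduces 4 dB more.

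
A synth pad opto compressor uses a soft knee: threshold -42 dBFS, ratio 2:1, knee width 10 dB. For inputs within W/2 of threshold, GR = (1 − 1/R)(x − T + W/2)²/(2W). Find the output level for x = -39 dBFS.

-40.6 dBFS

x − T + W/2 = -39 − (-42) + 5 = 8.
GR = (1 − 1/2) × 8² / 20 = 0.5 × 64 / 20 = 1.6 dB.
Output = -39 − 1.6 = -40.6 dBFS.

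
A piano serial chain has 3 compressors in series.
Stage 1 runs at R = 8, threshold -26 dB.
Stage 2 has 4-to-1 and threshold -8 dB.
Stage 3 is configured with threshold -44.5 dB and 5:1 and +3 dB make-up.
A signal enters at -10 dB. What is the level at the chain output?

Stage 1: 16 dB above -26 dB, reduced 8:1 to 2 dB above → -24 dB.
Stage 2: -24 dB is at or below the -8 dB threshold — no compression; output -24 dB.
Stage 3: 20.5 dB above -44.5 dB, reduced 5:1 to 4.1 dB above → -40.4 dB; +3 dB make-up → -37.4 dB.

-37.4 dB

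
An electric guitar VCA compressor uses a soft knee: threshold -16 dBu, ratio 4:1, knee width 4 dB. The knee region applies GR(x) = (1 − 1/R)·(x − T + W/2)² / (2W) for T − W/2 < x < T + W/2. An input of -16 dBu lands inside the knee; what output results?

-16.375 dBu

x − T + W/2 = -16 − (-16) + 2 = 2.
GR = (1 − 1/4) × 2² / 8 = 0.75 × 4 / 8 = 0.375 dB.
Output = -16 − 0.375 = -16.375 dBu.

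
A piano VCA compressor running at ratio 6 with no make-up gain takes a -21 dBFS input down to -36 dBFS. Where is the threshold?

Let T be the threshold. Output overshoot = (input overshoot)/R, so -36 − T = (-21 − T)/6.
6·(-36 − T) = -21 − T → 5·T = -216 − (-21) = -195.
T = -195/5 = -39 dBFS.

-39 dBFS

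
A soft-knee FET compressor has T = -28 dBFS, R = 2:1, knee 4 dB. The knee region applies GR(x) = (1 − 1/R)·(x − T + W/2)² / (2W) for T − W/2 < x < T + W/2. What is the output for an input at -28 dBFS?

x − T + W/2 = -28 − (-28) + 2 = 2.
GR = (1 − 1/2) × 2² / 8 = 0.5 × 4 / 8 = 0.25 dB.
Output = -28 − 0.25 = -28.25 dBFS.

-28.25 dBFS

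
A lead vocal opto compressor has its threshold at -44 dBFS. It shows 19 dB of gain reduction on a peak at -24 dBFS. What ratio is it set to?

20:1

Input overshoot = -24 − (-44) = 20 dB.
Output overshoot = 20 − 19 = 1 dB.
Ratio = input overshoot / output overshoot = 20 / 1 = 20.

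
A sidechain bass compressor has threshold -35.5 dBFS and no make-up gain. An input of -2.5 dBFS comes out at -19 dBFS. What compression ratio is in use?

Input overshoot = -2.5 − (-35.5) = 33 dB; output overshoot = -19 − (-35.5) = 16.5 dB.
Ratio = 33 / 16.5 = 2.

2:1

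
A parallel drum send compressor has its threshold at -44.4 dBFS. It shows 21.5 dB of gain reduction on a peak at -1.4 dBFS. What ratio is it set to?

Input overshoot = -1.4 − (-44.4) = 43 dB.
Output overshoot = 43 − 21.5 = 21.5 dB.
Ratio = input overshoot / output overshoot = 43 / 21.5 = 2.

2:1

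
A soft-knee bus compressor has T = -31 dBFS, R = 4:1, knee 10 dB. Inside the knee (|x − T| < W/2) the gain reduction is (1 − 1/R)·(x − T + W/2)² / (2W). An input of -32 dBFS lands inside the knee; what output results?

-32.6 dBFS

x − T + W/2 = -32 − (-31) + 5 = 4.
GR = (1 − 1/4) × 4² / 20 = 0.75 × 16 / 20 = 0.6 dB.
Output = -32 − 0.6 = -32.6 dBFS.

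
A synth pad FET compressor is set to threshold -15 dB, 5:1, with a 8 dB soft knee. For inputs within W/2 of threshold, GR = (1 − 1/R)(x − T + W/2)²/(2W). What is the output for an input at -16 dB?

x − T + W/2 = -16 − (-15) + 4 = 3.
GR = (1 − 1/5) × 3² / 16 = 0.8 × 9 / 16 = 0.45 dB.
Output = -16 − 0.45 = -16.45 dB.

-16.45 dB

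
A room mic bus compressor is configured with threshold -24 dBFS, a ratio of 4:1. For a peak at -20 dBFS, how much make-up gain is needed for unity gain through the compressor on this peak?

3 dB

The peak compresses to -24 + 4/4 = -23 dBFS.
To reach -20 dBFS requires -20 − (-23) = 3 dB of make-up.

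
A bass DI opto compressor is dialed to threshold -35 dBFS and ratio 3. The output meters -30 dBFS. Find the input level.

Post-compression overshoot = -30 − (-35) = 5 dB.
Undo the ratio: input overshoot = 5 × 3 = 15 dB, giving input = -20 dBFS.

-20 dBFS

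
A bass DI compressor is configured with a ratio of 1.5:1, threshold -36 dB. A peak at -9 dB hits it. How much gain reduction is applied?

-9 dB exceeds the threshold by 27 dB.
At 1.5:1, output sits 27/1.5 = 18 dB above threshold.
GR = overshoot in − overshoot out = 27 − 18 = 9 dB.

9 dB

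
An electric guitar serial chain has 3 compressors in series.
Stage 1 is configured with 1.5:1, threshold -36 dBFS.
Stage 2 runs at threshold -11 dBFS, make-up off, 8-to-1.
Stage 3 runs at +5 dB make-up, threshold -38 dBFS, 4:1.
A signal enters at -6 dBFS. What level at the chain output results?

-27.5 dBFS

Stage 1: overshoot 30 dB → 30/1.5 = 20 dB → -16 dBFS.
Stage 2: below threshold (-16 ≤ -11); passes unchanged; output -16 dBFS.
Stage 3: 22 dB above -38 dBFS, reduced 4:1 to 5.5 dB above → -32.5 dBFS; +5 dB make-up → -27.5 dBFS.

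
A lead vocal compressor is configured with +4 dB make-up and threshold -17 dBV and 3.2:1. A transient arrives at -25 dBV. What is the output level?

-21 dBV

-25 dBV is 8 dB below the -17 dBV threshold, so no gain reduction is applied.
Make-up gain adds 4 dB: -25 + 4 = -21 dBV.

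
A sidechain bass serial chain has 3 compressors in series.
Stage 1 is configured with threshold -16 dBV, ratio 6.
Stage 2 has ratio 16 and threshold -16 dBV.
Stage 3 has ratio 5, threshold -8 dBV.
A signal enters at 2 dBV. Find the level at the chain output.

-15.8125 dBV

Stage 1: 18 dB above -16 dBV, reduced 6:1 to 3 dB above → -13 dBV.
Stage 2: -13 dBV is 3 dB over -16 dBV; at 16:1 that becomes 0.1875 dB over, giving -15.8125 dBV.
Stage 3: -15.8125 dBV ≤ -8 dBV, so stage 3 doesn't engage; output -15.8125 dBV.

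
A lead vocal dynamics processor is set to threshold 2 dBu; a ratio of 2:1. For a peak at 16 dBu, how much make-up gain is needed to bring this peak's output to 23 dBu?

14 dB

Without make-up, output = threshold + overshoot/2 = 2 + 7 = 9 dBu.
Gap to target: 14 dB.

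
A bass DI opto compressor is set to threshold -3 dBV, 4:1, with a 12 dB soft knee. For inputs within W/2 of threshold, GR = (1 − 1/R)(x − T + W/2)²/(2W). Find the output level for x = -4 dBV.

-4.78125 dBV

x − T + W/2 = -4 − (-3) + 6 = 5.
GR = (1 − 1/4) × 5² / 24 = 0.75 × 25 / 24 = 0.78125 dB.
Output = -4 − 0.78125 = -4.78125 dBV.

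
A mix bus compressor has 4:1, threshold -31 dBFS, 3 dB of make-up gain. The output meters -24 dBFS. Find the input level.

-15 dBFS

Stripping the +3 dB make-up gives -27 dBFS at the gain stage.
Post-compression overshoot = -27 − (-31) = 4 dB.
Undo the ratio: input overshoot = 4 × 4 = 16 dB, giving input = -15 dBFS.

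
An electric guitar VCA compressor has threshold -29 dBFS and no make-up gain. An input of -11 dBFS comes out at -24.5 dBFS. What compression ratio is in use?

Input overshoot = -11 − (-29) = 18 dB; output overshoot = -24.5 − (-29) = 4.5 dB.
Ratio = 18 / 4.5 = 4.

4:1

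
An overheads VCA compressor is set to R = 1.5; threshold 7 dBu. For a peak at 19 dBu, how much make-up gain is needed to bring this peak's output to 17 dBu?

2 dB

Without make-up, output = threshold + overshoot/1.5 = 7 + 8 = 15 dBu.
Gap to target: 2 dB.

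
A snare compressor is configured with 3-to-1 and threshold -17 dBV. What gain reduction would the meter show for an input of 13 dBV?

20 dB

The signal is 30 dB above threshold.
A 3:1 ratio leaves 10 dB of that excess.
So the signal is attenuated by 30 − 10 = 20 dB.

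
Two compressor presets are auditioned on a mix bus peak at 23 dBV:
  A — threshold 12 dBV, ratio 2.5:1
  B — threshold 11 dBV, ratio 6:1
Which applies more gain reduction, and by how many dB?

B, by 3.4 dB

A: GR = 11 − 11/2.5 = 6.6 dB.
B: GR = 12 − 12/6 = 10 dB.
B reduces 3.4 dB more.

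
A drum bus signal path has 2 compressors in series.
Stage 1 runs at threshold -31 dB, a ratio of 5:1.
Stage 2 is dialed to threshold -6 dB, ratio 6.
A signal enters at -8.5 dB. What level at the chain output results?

-26.5 dB

Stage 1: 22.5 dB above -31 dB, reduced 5:1 to 4.5 dB above → -26.5 dB.
Stage 2: -26.5 dB ≤ -6 dB, so stage 2 doesn't engage; output -26.5 dB.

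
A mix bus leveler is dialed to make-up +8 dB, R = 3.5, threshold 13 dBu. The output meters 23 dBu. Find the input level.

Before make-up, the level was 23 − 8 = 15 dBu.
The compressed level sits 15 − 13 = 2 dB over threshold.
Before 3.5:1 compression the overshoot was 2 × 3.5 = 7 dB, so input = 13 + 7 = 20 dBu.

20 dBu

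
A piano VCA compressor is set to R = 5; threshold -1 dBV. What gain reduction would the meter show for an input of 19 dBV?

16 dB

The signal is 20 dB above threshold.
At 5:1, output sits 20/5 = 4 dB above threshold.
GR = overshoot in − overshoot out = 20 − 4 = 16 dB.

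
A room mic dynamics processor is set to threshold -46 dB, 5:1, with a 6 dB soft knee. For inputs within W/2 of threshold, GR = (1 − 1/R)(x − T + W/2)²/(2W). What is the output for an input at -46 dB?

x − T + W/2 = -46 − (-46) + 3 = 3.
GR = (1 − 1/5) × 3² / 12 = 0.8 × 9 / 12 = 0.6 dB.
Output = -46 − 0.6 = -46.6 dB.

-46.6 dB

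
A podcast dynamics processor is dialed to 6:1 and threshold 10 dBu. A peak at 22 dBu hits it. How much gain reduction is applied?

Overshoot = 22 − 10 = 12 dB.
After 6:1 compression the overshoot becomes 12/6 = 2 dB.
Gain reduction = 12 − 2 = 10 dB.

10 dB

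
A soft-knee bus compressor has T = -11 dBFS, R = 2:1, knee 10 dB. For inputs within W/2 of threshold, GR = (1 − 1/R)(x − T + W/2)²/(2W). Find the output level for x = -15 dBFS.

-15.025 dBFS

x − T + W/2 = -15 − (-11) + 5 = 1.
GR = (1 − 1/2) × 1² / 20 = 0.5 × 1 / 20 = 0.025 dB.
Output = -15 − 0.025 = -15.025 dBFS.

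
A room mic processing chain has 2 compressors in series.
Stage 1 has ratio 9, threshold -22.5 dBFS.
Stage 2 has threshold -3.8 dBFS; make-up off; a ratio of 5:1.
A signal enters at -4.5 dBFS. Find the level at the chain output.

-20.5 dBFS

Stage 1: -4.5 dBFS is 18 dB over -22.5 dBFS; at 9:1 that becomes 2 dB over, giving -20.5 dBFS.
Stage 2: -20.5 dBFS is at or below the -3.8 dBFS threshold — no compression; output -20.5 dBFS.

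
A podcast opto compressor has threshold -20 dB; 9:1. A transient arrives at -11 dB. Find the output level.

-19 dB

The input is 9 dB above the -20 dB threshold.
At 9:1 the overshoot is divided by 9, leaving 1 dB above threshold.
So the level is -20 + 1 = -19 dB.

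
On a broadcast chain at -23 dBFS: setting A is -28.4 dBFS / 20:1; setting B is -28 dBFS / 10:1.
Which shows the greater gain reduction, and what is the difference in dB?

A, by 0.63 dB

A: GR = 5.4 − 5.4/20 = 5.13 dB.
B: GR = 5 − 5/10 = 4.5 dB.
A applies 0.63 dB more gain reduction.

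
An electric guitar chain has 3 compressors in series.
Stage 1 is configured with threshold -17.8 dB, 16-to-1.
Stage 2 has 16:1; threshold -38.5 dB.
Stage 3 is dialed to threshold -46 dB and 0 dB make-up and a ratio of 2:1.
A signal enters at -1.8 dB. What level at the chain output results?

-41.571875 dB

Stage 1: -1.8 dB is 16 dB over -17.8 dB; at 16:1 that becomes 1 dB over, giving -16.8 dB.
Stage 2: 21.7 dB above -38.5 dB, reduced 16:1 to 1.35625 dB above → -37.14375 dB.
Stage 3: overshoot 8.85625 dB → 8.85625/2 = 4.428125 dB → -41.571875 dB.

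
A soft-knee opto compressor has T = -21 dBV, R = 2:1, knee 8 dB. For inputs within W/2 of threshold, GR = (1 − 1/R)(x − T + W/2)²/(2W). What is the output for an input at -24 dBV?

x − T + W/2 = -24 − (-21) + 4 = 1.
GR = (1 − 1/2) × 1² / 16 = 0.5 × 1 / 16 = 0.03125 dB.
Output = -24 − 0.03125 = -24.03125 dBV.

-24.03125 dBV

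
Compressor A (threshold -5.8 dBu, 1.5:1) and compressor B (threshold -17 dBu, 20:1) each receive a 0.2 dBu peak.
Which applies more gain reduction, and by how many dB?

A: GR = 6 − 6/1.5 = 2 dB.
B: GR = 17.2 − 17.2/20 = 16.34 dB.
B reduces 14.34 dB more.

B, by 14.34 dB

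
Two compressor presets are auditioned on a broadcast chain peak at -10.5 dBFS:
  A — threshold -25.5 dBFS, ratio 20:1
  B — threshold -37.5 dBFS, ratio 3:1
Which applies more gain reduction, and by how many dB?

B, by 3.75 dB

A: 15 dB over, compressed to 0.75 dB over, so 14.25 dB of GR.
B: 27 dB over, compressed to 9 dB over, so 18 dB of GR.
B reduces 3.75 dB more.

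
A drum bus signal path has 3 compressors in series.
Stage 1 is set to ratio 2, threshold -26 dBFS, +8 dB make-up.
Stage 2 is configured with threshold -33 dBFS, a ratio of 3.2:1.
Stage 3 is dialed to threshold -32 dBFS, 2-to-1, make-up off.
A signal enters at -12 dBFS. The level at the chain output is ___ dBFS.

-29.0625 dBFS

Stage 1: -12 dBFS is 14 dB over -26 dBFS; at 2:1 that becomes 7 dB over, giving -19 dBFS; +8 dB make-up → -11 dBFS.
Stage 2: -11 dBFS is 22 dB over -33 dBFS; at 3.2:1 that becomes 6.875 dB over, giving -26.125 dBFS.
Stage 3: overshoot 5.875 dB → 5.875/2 = 2.9375 dB → -29.0625 dBFS.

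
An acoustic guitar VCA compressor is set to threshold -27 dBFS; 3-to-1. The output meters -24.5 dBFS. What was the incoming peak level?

-19.5 dBFS

Post-compression overshoot = -24.5 − (-27) = 2.5 dB.
Undo the ratio: input overshoot = 2.5 × 3 = 7.5 dB, giving input = -19.5 dBFS.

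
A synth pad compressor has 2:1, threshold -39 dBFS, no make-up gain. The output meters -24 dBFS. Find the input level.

The compressed level sits -24 − (-39) = 15 dB over threshold.
Undo the ratio: input overshoot = 15 × 2 = 30 dB, giving input = -9 dBFS.

-9 dBFS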